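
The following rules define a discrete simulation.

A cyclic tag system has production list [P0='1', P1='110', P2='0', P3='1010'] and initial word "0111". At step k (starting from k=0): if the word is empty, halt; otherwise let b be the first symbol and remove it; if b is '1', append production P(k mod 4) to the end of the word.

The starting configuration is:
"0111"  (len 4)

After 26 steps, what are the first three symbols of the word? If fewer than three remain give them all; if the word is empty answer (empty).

0) "0111"  (len 4)
1) "111"  (len 3)
2) "11110"  (len 5)
3) "11100"  (len 5)
4) "11001010"  (len 8)
5) "10010101"  (len 8)
6) "0010101110"  (len 10)
7) "010101110"  (len 9)
8) "10101110"  (len 8)
9) "01011101"  (len 8)
10) "1011101"  (len 7)
11) "0111010"  (len 7)
12) "111010"  (len 6)
13) "110101"  (len 6)
14) "10101110"  (len 8)
15) "01011100"  (len 8)
16) "1011100"  (len 7)
17) "0111001"  (len 7)
18) "111001"  (len 6)
19) "110010"  (len 6)
20) "100101010"  (len 9)
21) "001010101"  (len 9)
22) "01010101"  (len 8)
23) "1010101"  (len 7)
24) "0101011010"  (len 10)
25) "101011010"  (len 9)
26) "01011010110"  (len 11)

010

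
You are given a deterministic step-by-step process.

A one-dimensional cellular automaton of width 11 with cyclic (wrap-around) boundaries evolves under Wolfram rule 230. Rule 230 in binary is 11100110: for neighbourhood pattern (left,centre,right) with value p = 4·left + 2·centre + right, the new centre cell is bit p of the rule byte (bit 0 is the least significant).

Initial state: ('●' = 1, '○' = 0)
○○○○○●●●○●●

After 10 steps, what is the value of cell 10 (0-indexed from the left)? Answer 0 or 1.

k=0  ○○○○○●●●○●●
k=1  ○○○○●○●●●○●
k=2  ○○○●●●○●●●●
k=3  ○○●○●●●○●●●
k=4  ○●●●○●●●○●●
k=5  ●○●●●○●●●○●
k=6  ●●○●●●○●●●○
k=7  ○●●○●●●○●●●
k=8  ●○●●○●●●○●●
k=9  ●●○●●○●●●○●
k=10  ●●●○●●○●●●○

0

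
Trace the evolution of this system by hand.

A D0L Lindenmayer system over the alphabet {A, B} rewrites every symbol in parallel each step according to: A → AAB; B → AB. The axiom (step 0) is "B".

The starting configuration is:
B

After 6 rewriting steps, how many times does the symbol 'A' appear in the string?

gen 0: B
gen 1: AB
gen 2: AABAB
gen 3: AABAABABAABAB
gen 4: AABAABABAABAABABAABABAABAABABAABAB
gen 5: AABAABABAABAABABAABABAABAABABAABAABABAABABAABAABABAABABAABAABABAABAABABAABABAABAABABAABAB
gen 6: AABAABABAABAABABAABABAABAABABAABAABABAABABAABAABABAABABAAB…BAABABAABABAABAABABAABABAABAABABAABAABABAABABAABAABABAABAB  (len 233)

144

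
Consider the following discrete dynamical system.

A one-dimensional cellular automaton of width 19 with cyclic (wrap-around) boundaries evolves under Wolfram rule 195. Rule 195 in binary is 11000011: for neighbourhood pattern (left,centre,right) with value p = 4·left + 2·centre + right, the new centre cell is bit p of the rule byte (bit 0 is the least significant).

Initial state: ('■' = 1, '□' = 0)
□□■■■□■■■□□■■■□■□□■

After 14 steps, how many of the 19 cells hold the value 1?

7

step 0: □□■■■□■■■□□■■■□■□□■
step 1: □■□■■□□■■□■□■■□□□■□
step 2: ■□□□■□■□■□□□□■□■■□□
step 3: □□■■□□□□□□■■■□□□■□■
step 4: □■□■□■■■■■□■■□■■□□□
step 5: ■□□□□□■■■■□□■□□■□■■
step 6: ■□■■■■□■■■□■□□■□□□■
step 7: ■□□■■■□□■■□□□■□□■■□
step 8: □□■□■■□■□■□■■□□■□■□
step 9: ■■□□□■□□□□□□■□■□□□□
step 10: □■□■■□□■■■■■□□□□■■■
step 11: □□□□■□■□■■■■□■■■□■■
step 12: □■■■□□□□□■■■□□■■□□■
step 13: □□■■□■■■■□■■□■□■□■□
step 14: ■■□■□□■■■□□■□□□□□□□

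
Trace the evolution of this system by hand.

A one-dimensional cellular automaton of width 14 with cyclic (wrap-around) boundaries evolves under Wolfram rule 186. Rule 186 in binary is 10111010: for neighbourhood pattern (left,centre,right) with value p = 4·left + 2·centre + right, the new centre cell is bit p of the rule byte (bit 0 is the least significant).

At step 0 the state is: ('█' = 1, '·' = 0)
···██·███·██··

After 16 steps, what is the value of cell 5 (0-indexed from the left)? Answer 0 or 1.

1

k=0  ···██·███·██··
k=1  ··██·███·██·█·
k=2  ·██·███·██·█·█
k=3  ██·███·██·█·█·
k=4  █·███·██·█·█·█
k=5  ·███·██·█·█·██
k=6  ███·██·█·█·██·
k=7  ██·██·█·█·██·█
k=8  █·██·█·█·██·██
k=9  ·██·█·█·██·███
k=10  ██·█·█·██·███·
k=11  █·█·█·██·███·█
k=12  ·█·█·██·███·██
k=13  █·█·██·███·██·
k=14  ·█·██·███·██·█
k=15  █·██·███·██·█·
k=16  ·██·███·██·█·█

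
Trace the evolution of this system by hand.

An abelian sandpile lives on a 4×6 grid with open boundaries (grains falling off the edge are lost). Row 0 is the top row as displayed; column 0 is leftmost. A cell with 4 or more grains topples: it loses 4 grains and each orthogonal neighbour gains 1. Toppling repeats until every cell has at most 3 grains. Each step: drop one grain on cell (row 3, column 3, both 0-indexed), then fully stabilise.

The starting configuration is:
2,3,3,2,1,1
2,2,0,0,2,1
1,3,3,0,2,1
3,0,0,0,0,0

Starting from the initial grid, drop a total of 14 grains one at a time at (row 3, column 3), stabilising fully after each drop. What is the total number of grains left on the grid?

43

[0] 2,3,3,2,1,1
2,2,0,0,2,1
1,3,3,0,2,1
3,0,0,0,0,0
[1] 2,3,3,2,1,1
2,2,0,0,2,1
1,3,3,0,2,1
3,0,0,1,0,0
[2] 2,3,3,2,1,1
2,2,0,0,2,1
1,3,3,0,2,1
3,0,0,2,0,0
[3] 2,3,3,2,1,1
2,2,0,0,2,1
1,3,3,0,2,1
3,0,0,3,0,0
[4] 2,3,3,2,1,1
2,2,0,0,2,1
1,3,3,1,2,1
3,0,1,0,1,0
[5] 2,3,3,2,1,1
2,2,0,0,2,1
1,3,3,1,2,1
3,0,1,1,1,0
[6] 2,3,3,2,1,1
2,2,0,0,2,1
1,3,3,1,2,1
3,0,1,2,1,0
[7] 2,3,3,2,1,1
2,2,0,0,2,1
1,3,3,1,2,1
3,0,1,3,1,0
[8] 2,3,3,2,1,1
2,2,0,0,2,1
1,3,3,2,2,1
3,0,2,0,2,0
[9] 2,3,3,2,1,1
2,2,0,0,2,1
1,3,3,2,2,1
3,0,2,1,2,0
[10] 2,3,3,2,1,1
2,2,0,0,2,1
1,3,3,2,2,1
3,0,2,2,2,0
[11] 2,3,3,2,1,1
2,2,0,0,2,1
1,3,3,2,2,1
3,0,2,3,2,0
[12] 2,3,3,2,1,1
2,2,0,0,2,1
1,3,3,3,2,1
3,0,3,0,3,0
[13] 2,3,3,2,1,1
2,2,0,0,2,1
1,3,3,3,2,1
3,0,3,1,3,0
[14] 2,3,3,2,1,1
2,2,0,0,2,1
1,3,3,3,2,1
3,0,3,2,3,0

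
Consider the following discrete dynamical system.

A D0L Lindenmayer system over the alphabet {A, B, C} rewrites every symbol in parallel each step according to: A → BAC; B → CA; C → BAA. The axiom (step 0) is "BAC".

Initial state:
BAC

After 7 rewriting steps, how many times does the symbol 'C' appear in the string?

t=0: BAC
t=1: CABACBAA
t=2: BAABACCABACBAACABACBAC
t=3: CABACBACCABACBAABAABACCABACBAACABACBACBAABACCABACBAACABACBAA
t=4: BAABACCABACBAACABACBAABAABACCABACBAACABACBACCABACBACCABACB…BACBACCABACBAABAABACCABACBAACABACBACBAABACCABACBAACABACBAC  (len 164)
t=5: CABACBACCABACBAABAABACCABACBAACABACBACBAABACCABACBAACABACB…BACBACCABACBAABAABACCABACBAACABACBACBAABACCABACBAACABACBAA  (len 448)
t=6: BAABACCABACBAACABACBAABAABACCABACBAACABACBACCABACBACCABACB…BACBACCABACBAABAABACCABACBAACABACBACBAABACCABACBAACABACBAC  (len 1224)
t=7: CABACBACCABACBAABAABACCABACBAACABACBACBAABACCABACBAACABACB…BACBACCABACBAABAABACCABACBAACABACBACBAABACCABACBAACABACBAA  (len 3344)

896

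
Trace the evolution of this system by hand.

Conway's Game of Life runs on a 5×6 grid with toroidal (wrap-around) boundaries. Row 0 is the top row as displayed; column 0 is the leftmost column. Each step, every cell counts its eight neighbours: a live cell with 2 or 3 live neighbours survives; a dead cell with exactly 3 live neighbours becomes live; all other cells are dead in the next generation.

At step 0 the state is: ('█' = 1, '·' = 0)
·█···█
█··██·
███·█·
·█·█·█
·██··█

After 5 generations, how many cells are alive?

[0] ·█···█
█··██·
███·█·
·█·█·█
·██··█
[1] ·█·█·█
···██·
······
···█·█
·█···█
[2] ···█·█
··███·
···█··
█···█·
·····█
[3] ··██·█
··█···
··█··█
····██
█····█
[4] ██████
·██·█·
···███
····█·
█··█··
[5] ······
······
··█··█
······
█·····

3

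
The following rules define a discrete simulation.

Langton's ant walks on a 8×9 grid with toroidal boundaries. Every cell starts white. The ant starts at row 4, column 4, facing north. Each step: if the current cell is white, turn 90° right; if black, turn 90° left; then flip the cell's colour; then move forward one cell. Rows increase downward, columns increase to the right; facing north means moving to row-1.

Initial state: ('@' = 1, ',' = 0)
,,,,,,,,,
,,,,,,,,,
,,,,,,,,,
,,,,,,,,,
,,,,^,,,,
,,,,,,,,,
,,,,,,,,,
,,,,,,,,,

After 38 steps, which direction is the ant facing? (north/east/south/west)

t=0: ,,,,,,,,,
,,,,,,,,,
,,,,,,,,,
,,,,,,,,,
,,,,^,,,,
,,,,,,,,,
,,,,,,,,,
,,,,,,,,,
t=1: ,,,,,,,,,
,,,,,,,,,
,,,,,,,,,
,,,,,,,,,
,,,,@>,,,
,,,,,,,,,
,,,,,,,,,
,,,,,,,,,
t=2: ,,,,,,,,,
,,,,,,,,,
,,,,,,,,,
,,,,,,,,,
,,,,@@,,,
,,,,,v,,,
,,,,,,,,,
,,,,,,,,,
t=3: ,,,,,,,,,
,,,,,,,,,
,,,,,,,,,
,,,,,,,,,
,,,,@@,,,
,,,,<@,,,
,,,,,,,,,
,,,,,,,,,
t=4: ,,,,,,,,,
,,,,,,,,,
,,,,,,,,,
,,,,,,,,,
,,,,^@,,,
,,,,@@,,,
,,,,,,,,,
,,,,,,,,,
t=5: ,,,,,,,,,
,,,,,,,,,
,,,,,,,,,
,,,,,,,,,
,,,<,@,,,
,,,,@@,,,
,,,,,,,,,
,,,,,,,,,
t=6: ,,,,,,,,,
,,,,,,,,,
,,,,,,,,,
,,,^,,,,,
,,,@,@,,,
,,,,@@,,,
,,,,,,,,,
,,,,,,,,,
t=7: ,,,,,,,,,
,,,,,,,,,
,,,,,,,,,
,,,@>,,,,
,,,@,@,,,
,,,,@@,,,
,,,,,,,,,
,,,,,,,,,
t=8: ,,,,,,,,,
,,,,,,,,,
,,,,,,,,,
,,,@@,,,,
,,,@v@,,,
,,,,@@,,,
,,,,,,,,,
,,,,,,,,,
t=9: ,,,,,,,,,
,,,,,,,,,
,,,,,,,,,
,,,@@,,,,
,,,<@@,,,
,,,,@@,,,
,,,,,,,,,
,,,,,,,,,
t=10: ,,,,,,,,,
,,,,,,,,,
,,,,,,,,,
,,,@@,,,,
,,,,@@,,,
,,,v@@,,,
,,,,,,,,,
,,,,,,,,,
t=11: ,,,,,,,,,
,,,,,,,,,
,,,,,,,,,
,,,@@,,,,
,,,,@@,,,
,,<@@@,,,
,,,,,,,,,
,,,,,,,,,
t=12: ,,,,,,,,,
,,,,,,,,,
,,,,,,,,,
,,,@@,,,,
,,^,@@,,,
,,@@@@,,,
,,,,,,,,,
,,,,,,,,,
t=13: ,,,,,,,,,
,,,,,,,,,
,,,,,,,,,
,,,@@,,,,
,,@>@@,,,
,,@@@@,,,
,,,,,,,,,
,,,,,,,,,
t=14: ,,,,,,,,,
,,,,,,,,,
,,,,,,,,,
,,,@@,,,,
,,@@@@,,,
,,@v@@,,,
,,,,,,,,,
,,,,,,,,,
t=15: ,,,,,,,,,
,,,,,,,,,
,,,,,,,,,
,,,@@,,,,
,,@@@@,,,
,,@,>@,,,
,,,,,,,,,
,,,,,,,,,
t=16: ,,,,,,,,,
,,,,,,,,,
,,,,,,,,,
,,,@@,,,,
,,@@^@,,,
,,@,,@,,,
,,,,,,,,,
,,,,,,,,,
t=17: ,,,,,,,,,
,,,,,,,,,
,,,,,,,,,
,,,@@,,,,
,,@<,@,,,
,,@,,@,,,
,,,,,,,,,
,,,,,,,,,
t=18: ,,,,,,,,,
,,,,,,,,,
,,,,,,,,,
,,,@@,,,,
,,@,,@,,,
,,@v,@,,,
,,,,,,,,,
,,,,,,,,,
t=19: ,,,,,,,,,
,,,,,,,,,
,,,,,,,,,
,,,@@,,,,
,,@,,@,,,
,,<@,@,,,
,,,,,,,,,
,,,,,,,,,
t=20: ,,,,,,,,,
,,,,,,,,,
,,,,,,,,,
,,,@@,,,,
,,@,,@,,,
,,,@,@,,,
,,v,,,,,,
,,,,,,,,,
t=21: ,,,,,,,,,
,,,,,,,,,
,,,,,,,,,
,,,@@,,,,
,,@,,@,,,
,,,@,@,,,
,<@,,,,,,
,,,,,,,,,
t=22: ,,,,,,,,,
,,,,,,,,,
,,,,,,,,,
,,,@@,,,,
,,@,,@,,,
,^,@,@,,,
,@@,,,,,,
,,,,,,,,,
t=23: ,,,,,,,,,
,,,,,,,,,
,,,,,,,,,
,,,@@,,,,
,,@,,@,,,
,@>@,@,,,
,@@,,,,,,
,,,,,,,,,
t=24: ,,,,,,,,,
,,,,,,,,,
,,,,,,,,,
,,,@@,,,,
,,@,,@,,,
,@@@,@,,,
,@v,,,,,,
,,,,,,,,,
t=25: ,,,,,,,,,
,,,,,,,,,
,,,,,,,,,
,,,@@,,,,
,,@,,@,,,
,@@@,@,,,
,@,>,,,,,
,,,,,,,,,
t=26: ,,,,,,,,,
,,,,,,,,,
,,,,,,,,,
,,,@@,,,,
,,@,,@,,,
,@@@,@,,,
,@,@,,,,,
,,,v,,,,,
t=27: ,,,,,,,,,
,,,,,,,,,
,,,,,,,,,
,,,@@,,,,
,,@,,@,,,
,@@@,@,,,
,@,@,,,,,
,,<@,,,,,
t=28: ,,,,,,,,,
,,,,,,,,,
,,,,,,,,,
,,,@@,,,,
,,@,,@,,,
,@@@,@,,,
,@^@,,,,,
,,@@,,,,,
t=29: ,,,,,,,,,
,,,,,,,,,
,,,,,,,,,
,,,@@,,,,
,,@,,@,,,
,@@@,@,,,
,@@>,,,,,
,,@@,,,,,
t=30: ,,,,,,,,,
,,,,,,,,,
,,,,,,,,,
,,,@@,,,,
,,@,,@,,,
,@@^,@,,,
,@@,,,,,,
,,@@,,,,,
t=31: ,,,,,,,,,
,,,,,,,,,
,,,,,,,,,
,,,@@,,,,
,,@,,@,,,
,@<,,@,,,
,@@,,,,,,
,,@@,,,,,
t=32: ,,,,,,,,,
,,,,,,,,,
,,,,,,,,,
,,,@@,,,,
,,@,,@,,,
,@,,,@,,,
,@v,,,,,,
,,@@,,,,,
t=33: ,,,,,,,,,
,,,,,,,,,
,,,,,,,,,
,,,@@,,,,
,,@,,@,,,
,@,,,@,,,
,@,>,,,,,
,,@@,,,,,
t=34: ,,,,,,,,,
,,,,,,,,,
,,,,,,,,,
,,,@@,,,,
,,@,,@,,,
,@,,,@,,,
,@,@,,,,,
,,@v,,,,,
t=35: ,,,,,,,,,
,,,,,,,,,
,,,,,,,,,
,,,@@,,,,
,,@,,@,,,
,@,,,@,,,
,@,@,,,,,
,,@,>,,,,
t=36: ,,,,v,,,,
,,,,,,,,,
,,,,,,,,,
,,,@@,,,,
,,@,,@,,,
,@,,,@,,,
,@,@,,,,,
,,@,@,,,,
t=37: ,,,<@,,,,
,,,,,,,,,
,,,,,,,,,
,,,@@,,,,
,,@,,@,,,
,@,,,@,,,
,@,@,,,,,
,,@,@,,,,
t=38: ,,,@@,,,,
,,,,,,,,,
,,,,,,,,,
,,,@@,,,,
,,@,,@,,,
,@,,,@,,,
,@,@,,,,,
,,@^@,,,,

north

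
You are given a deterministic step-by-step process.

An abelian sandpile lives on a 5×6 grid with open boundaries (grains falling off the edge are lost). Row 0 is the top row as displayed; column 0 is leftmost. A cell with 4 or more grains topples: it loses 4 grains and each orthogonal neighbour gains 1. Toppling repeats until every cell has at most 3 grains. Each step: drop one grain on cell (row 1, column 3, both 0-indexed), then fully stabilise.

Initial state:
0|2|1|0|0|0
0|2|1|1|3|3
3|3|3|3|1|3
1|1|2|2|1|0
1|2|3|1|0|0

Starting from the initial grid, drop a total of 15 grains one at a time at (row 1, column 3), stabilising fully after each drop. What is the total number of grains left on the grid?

51

t=0: 0|2|1|0|0|0
0|2|1|1|3|3
3|3|3|3|1|3
1|1|2|2|1|0
1|2|3|1|0|0
t=1: 0|2|1|0|0|0
0|2|1|2|3|3
3|3|3|3|1|3
1|1|2|2|1|0
1|2|3|1|0|0
t=2: 0|2|1|0|0|0
0|2|1|3|3|3
3|3|3|3|1|3
1|1|2|2|1|0
1|2|3|1|0|0
t=3: 0|2|1|1|1|1
1|3|3|2|2|1
0|1|1|2|0|1
2|2|3|3|2|1
1|2|3|1|0|0
t=4: 0|2|1|1|1|1
1|3|3|3|2|1
0|1|1|2|0|1
2|2|3|3|2|1
1|2|3|1|0|0
t=5: 0|3|2|2|1|1
2|0|1|1|3|1
0|2|2|3|0|1
2|2|3|3|2|1
1|2|3|1|0|0
t=6: 0|3|2|2|1|1
2|0|1|2|3|1
0|2|2|3|0|1
2|2|3|3|2|1
1|2|3|1|0|0
t=7: 0|3|2|2|1|1
2|0|1|3|3|1
0|2|2|3|0|1
2|2|3|3|2|1
1|2|3|1|0|0
t=8: 0|3|2|3|2|1
2|0|3|2|0|2
0|3|0|2|2|1
2|3|2|1|3|1
1|3|0|3|0|0
t=9: 0|3|2|3|2|1
2|0|3|3|0|2
0|3|0|2|2|1
2|3|2|1|3|1
1|3|0|3|0|0
t=10: 1|0|1|1|3|1
2|2|1|2|1|2
0|3|1|3|2|1
2|3|2|1|3|1
1|3|0|3|0|0
t=11: 1|0|1|1|3|1
2|2|1|3|1|2
0|3|1|3|2|1
2|3|2|1|3|1
1|3|0|3|0|0
t=12: 1|0|1|2|3|1
2|2|2|1|2|2
0|3|2|0|3|1
2|3|2|2|3|1
1|3|0|3|0|0
t=13: 1|0|1|2|3|1
2|2|2|2|2|2
0|3|2|0|3|1
2|3|2|2|3|1
1|3|0|3|0|0
t=14: 1|0|1|2|3|1
2|2|2|3|2|2
0|3|2|0|3|1
2|3|2|2|3|1
1|3|0|3|0|0
t=15: 1|0|1|3|3|1
2|2|3|0|3|2
0|3|2|1|3|1
2|3|2|2|3|1
1|3|0|3|0|0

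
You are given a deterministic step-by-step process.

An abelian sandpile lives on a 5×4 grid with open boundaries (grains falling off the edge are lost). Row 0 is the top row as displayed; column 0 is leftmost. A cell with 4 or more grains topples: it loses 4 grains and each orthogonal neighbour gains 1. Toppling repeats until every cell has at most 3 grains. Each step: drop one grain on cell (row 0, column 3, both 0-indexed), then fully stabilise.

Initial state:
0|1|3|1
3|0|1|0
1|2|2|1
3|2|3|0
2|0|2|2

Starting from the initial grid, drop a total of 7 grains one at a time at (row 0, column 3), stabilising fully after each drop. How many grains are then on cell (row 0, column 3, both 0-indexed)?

gen 0: 0|1|3|1
3|0|1|0
1|2|2|1
3|2|3|0
2|0|2|2
gen 1: 0|1|3|2
3|0|1|0
1|2|2|1
3|2|3|0
2|0|2|2
gen 2: 0|1|3|3
3|0|1|0
1|2|2|1
3|2|3|0
2|0|2|2
gen 3: 0|2|0|1
3|0|2|1
1|2|2|1
3|2|3|0
2|0|2|2
gen 4: 0|2|0|2
3|0|2|1
1|2|2|1
3|2|3|0
2|0|2|2
gen 5: 0|2|0|3
3|0|2|1
1|2|2|1
3|2|3|0
2|0|2|2
gen 6: 0|2|1|0
3|0|2|2
1|2|2|1
3|2|3|0
2|0|2|2
gen 7: 0|2|1|1
3|0|2|2
1|2|2|1
3|2|3|0
2|0|2|2

1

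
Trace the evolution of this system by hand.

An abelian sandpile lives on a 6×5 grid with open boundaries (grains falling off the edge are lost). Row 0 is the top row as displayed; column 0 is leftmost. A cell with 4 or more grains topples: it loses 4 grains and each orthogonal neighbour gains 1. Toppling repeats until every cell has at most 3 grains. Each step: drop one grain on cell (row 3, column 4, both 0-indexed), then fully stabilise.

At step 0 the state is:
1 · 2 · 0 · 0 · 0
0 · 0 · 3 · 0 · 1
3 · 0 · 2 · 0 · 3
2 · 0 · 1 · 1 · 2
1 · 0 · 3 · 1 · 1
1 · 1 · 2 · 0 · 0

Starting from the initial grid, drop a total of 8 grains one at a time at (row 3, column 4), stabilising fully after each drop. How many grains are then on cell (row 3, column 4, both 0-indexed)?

3

k=0  1 · 2 · 0 · 0 · 0
0 · 0 · 3 · 0 · 1
3 · 0 · 2 · 0 · 3
2 · 0 · 1 · 1 · 2
1 · 0 · 3 · 1 · 1
1 · 1 · 2 · 0 · 0
k=1  1 · 2 · 0 · 0 · 0
0 · 0 · 3 · 0 · 1
3 · 0 · 2 · 0 · 3
2 · 0 · 1 · 1 · 3
1 · 0 · 3 · 1 · 1
1 · 1 · 2 · 0 · 0
k=2  1 · 2 · 0 · 0 · 0
0 · 0 · 3 · 0 · 2
3 · 0 · 2 · 1 · 0
2 · 0 · 1 · 2 · 1
1 · 0 · 3 · 1 · 2
1 · 1 · 2 · 0 · 0
k=3  1 · 2 · 0 · 0 · 0
0 · 0 · 3 · 0 · 2
3 · 0 · 2 · 1 · 0
2 · 0 · 1 · 2 · 2
1 · 0 · 3 · 1 · 2
1 · 1 · 2 · 0 · 0
k=4  1 · 2 · 0 · 0 · 0
0 · 0 · 3 · 0 · 2
3 · 0 · 2 · 1 · 0
2 · 0 · 1 · 2 · 3
1 · 0 · 3 · 1 · 2
1 · 1 · 2 · 0 · 0
k=5  1 · 2 · 0 · 0 · 0
0 · 0 · 3 · 0 · 2
3 · 0 · 2 · 1 · 1
2 · 0 · 1 · 3 · 0
1 · 0 · 3 · 1 · 3
1 · 1 · 2 · 0 · 0
k=6  1 · 2 · 0 · 0 · 0
0 · 0 · 3 · 0 · 2
3 · 0 · 2 · 1 · 1
2 · 0 · 1 · 3 · 1
1 · 0 · 3 · 1 · 3
1 · 1 · 2 · 0 · 0
k=7  1 · 2 · 0 · 0 · 0
0 · 0 · 3 · 0 · 2
3 · 0 · 2 · 1 · 1
2 · 0 · 1 · 3 · 2
1 · 0 · 3 · 1 · 3
1 · 1 · 2 · 0 · 0
k=8  1 · 2 · 0 · 0 · 0
0 · 0 · 3 · 0 · 2
3 · 0 · 2 · 1 · 1
2 · 0 · 1 · 3 · 3
1 · 0 · 3 · 1 · 3
1 · 1 · 2 · 0 · 0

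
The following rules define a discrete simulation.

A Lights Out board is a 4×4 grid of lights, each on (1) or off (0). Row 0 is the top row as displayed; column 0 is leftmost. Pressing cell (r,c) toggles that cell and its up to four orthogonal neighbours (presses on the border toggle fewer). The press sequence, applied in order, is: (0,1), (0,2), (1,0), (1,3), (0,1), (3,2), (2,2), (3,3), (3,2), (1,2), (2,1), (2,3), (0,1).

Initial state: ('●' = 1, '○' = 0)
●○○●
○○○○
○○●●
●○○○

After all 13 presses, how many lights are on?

9

step 0: ●○○●
○○○○
○○●●
●○○○
step 1: ○●●●
○●○○
○○●●
●○○○
step 2: ○○○○
○●●○
○○●●
●○○○
step 3: ●○○○
●○●○
●○●●
●○○○
step 4: ●○○●
●○○●
●○●○
●○○○
step 5: ○●●●
●●○●
●○●○
●○○○
step 6: ○●●●
●●○●
●○○○
●●●●
step 7: ○●●●
●●●●
●●●●
●●○●
step 8: ○●●●
●●●●
●●●○
●●●○
step 9: ○●●●
●●●●
●●○○
●○○●
step 10: ○●○●
●○○○
●●●○
●○○●
step 11: ○●○●
●●○○
○○○○
●●○●
step 12: ○●○●
●●○●
○○●●
●●○○
step 13: ●○●●
●○○●
○○●●
●●○○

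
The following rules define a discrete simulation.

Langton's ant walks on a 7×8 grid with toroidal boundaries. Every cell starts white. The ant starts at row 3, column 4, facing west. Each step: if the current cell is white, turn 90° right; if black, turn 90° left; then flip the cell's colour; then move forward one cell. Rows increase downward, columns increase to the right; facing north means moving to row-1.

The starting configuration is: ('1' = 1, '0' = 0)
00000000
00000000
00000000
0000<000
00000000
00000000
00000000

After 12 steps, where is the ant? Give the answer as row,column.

5,4

k=0  00000000
00000000
00000000
0000<000
00000000
00000000
00000000
k=1  00000000
00000000
0000^000
00001000
00000000
00000000
00000000
k=2  00000000
00000000
00001>00
00001000
00000000
00000000
00000000
k=3  00000000
00000000
00001100
00001v00
00000000
00000000
00000000
k=4  00000000
00000000
00001100
0000<100
00000000
00000000
00000000
k=5  00000000
00000000
00001100
00000100
0000v000
00000000
00000000
k=6  00000000
00000000
00001100
00000100
000<1000
00000000
00000000
k=7  00000000
00000000
00001100
000^0100
00011000
00000000
00000000
k=8  00000000
00000000
00001100
0001>100
00011000
00000000
00000000
k=9  00000000
00000000
00001100
00011100
0001v000
00000000
00000000
k=10  00000000
00000000
00001100
00011100
00010>00
00000000
00000000
k=11  00000000
00000000
00001100
00011100
00010100
00000v00
00000000
k=12  00000000
00000000
00001100
00011100
00010100
0000<100
00000000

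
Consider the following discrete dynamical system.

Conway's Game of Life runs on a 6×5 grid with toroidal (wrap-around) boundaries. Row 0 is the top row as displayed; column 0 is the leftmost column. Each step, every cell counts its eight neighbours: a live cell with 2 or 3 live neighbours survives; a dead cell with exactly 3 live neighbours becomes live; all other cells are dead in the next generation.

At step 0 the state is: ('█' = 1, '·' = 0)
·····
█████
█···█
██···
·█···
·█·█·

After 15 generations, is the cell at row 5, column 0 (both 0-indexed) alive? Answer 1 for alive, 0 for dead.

0

step 0: ·····
█████
█···█
██···
·█···
·█·█·
step 1: ·····
·███·
·····
·█··█
·█···
··█··
step 2: ·█·█·
··█··
██·█·
█····
███··
·····
step 3: ··█··
█··██
███·█
·····
██···
█····
step 4: ██·█·
·····
·██··
··█·█
██···
█····
step 5: ██··█
█····
·███·
··██·
██··█
··█··
step 6: ██··█
···█·
·█·██
·····
██··█
··██·
step 7: ██··█
·█·█·
··███
·███·
█████
··██·
step 8: ██··█
·█···
█···█
·····
█····
·····
step 9: ██···
·█···
█····
█···█
·····
·█··█
step 10: ·██··
·█···
██··█
█···█
····█
·█···
step 11: ███··
·····
·█··█
·█·█·
····█
███··
step 12: █·█··
··█··
█·█··
··███
···██
··███
step 13: ··█·█
··██·
··█·█
███··
█····
███··
step 14: █···█
·██·█
█···█
█·███
····█
█·███
step 15: ·····
·█···
·····
·█···
·····
·█···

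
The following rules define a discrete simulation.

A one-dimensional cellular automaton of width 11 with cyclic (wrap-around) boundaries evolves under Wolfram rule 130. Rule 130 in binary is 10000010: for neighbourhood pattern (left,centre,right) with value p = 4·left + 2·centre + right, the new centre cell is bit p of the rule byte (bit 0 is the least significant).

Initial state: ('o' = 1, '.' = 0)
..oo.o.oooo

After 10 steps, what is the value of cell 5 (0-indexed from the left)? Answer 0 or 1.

gen 0: ..oo.o.oooo
gen 1: .o......oo.
gen 2: o......o...
gen 3: ......o...o
gen 4: .....o...o.
gen 5: ....o...o..
gen 6: ...o...o...
gen 7: ..o...o....
gen 8: .o...o.....
gen 9: o...o......
gen 10: ...o......o

0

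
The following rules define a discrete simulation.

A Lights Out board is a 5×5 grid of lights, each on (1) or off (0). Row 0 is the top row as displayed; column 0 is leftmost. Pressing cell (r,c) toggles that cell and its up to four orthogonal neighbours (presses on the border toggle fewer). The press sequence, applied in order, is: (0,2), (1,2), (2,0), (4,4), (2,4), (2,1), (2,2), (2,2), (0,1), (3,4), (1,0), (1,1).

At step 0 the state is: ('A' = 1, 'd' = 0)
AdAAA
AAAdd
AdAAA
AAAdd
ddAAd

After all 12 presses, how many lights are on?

12

k=0  AdAAA
AAAdd
AdAAA
AAAdd
ddAAd
k=1  AAddA
AAddd
AdAAA
AAAdd
ddAAd
k=2  AAAdA
AdAAd
AddAA
AAAdd
ddAAd
k=3  AAAdA
ddAAd
dAdAA
dAAdd
ddAAd
k=4  AAAdA
ddAAd
dAdAA
dAAdA
ddAdA
k=5  AAAdA
ddAAA
dAddd
dAAdd
ddAdA
k=6  AAAdA
dAAAA
AdAdd
ddAdd
ddAdA
k=7  AAAdA
dAdAA
AAdAd
ddddd
ddAdA
k=8  AAAdA
dAAAA
AdAdd
ddAdd
ddAdA
k=9  ddddA
ddAAA
AdAdd
ddAdd
ddAdA
k=10  ddddA
ddAAA
AdAdA
ddAAA
ddAdd
k=11  AdddA
AAAAA
ddAdA
ddAAA
ddAdd
k=12  AAddA
dddAA
dAAdA
ddAAA
ddAdd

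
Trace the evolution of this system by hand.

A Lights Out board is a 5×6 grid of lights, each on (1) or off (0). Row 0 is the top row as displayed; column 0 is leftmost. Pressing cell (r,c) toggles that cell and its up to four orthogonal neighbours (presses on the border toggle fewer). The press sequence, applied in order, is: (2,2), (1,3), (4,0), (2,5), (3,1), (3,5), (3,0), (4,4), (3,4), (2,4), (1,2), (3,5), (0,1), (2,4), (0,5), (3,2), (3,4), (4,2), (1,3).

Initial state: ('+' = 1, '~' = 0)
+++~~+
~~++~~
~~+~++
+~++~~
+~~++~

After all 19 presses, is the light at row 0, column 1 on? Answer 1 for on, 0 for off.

gen 0: +++~~+
~~++~~
~~+~++
+~++~~
+~~++~
gen 1: +++~~+
~~~+~~
~+~+++
+~~+~~
+~~++~
gen 2: ++++~+
~~+~+~
~+~~++
+~~+~~
+~~++~
gen 3: ++++~+
~~+~+~
~+~~++
~~~+~~
~+~++~
gen 4: ++++~+
~~+~++
~+~~~~
~~~+~+
~+~++~
gen 5: ++++~+
~~+~++
~~~~~~
++++~+
~~~++~
gen 6: ++++~+
~~+~++
~~~~~+
+++++~
~~~+++
gen 7: ++++~+
~~+~++
+~~~~+
~~+++~
+~~+++
gen 8: ++++~+
~~+~++
+~~~~+
~~++~~
+~~~~~
gen 9: ++++~+
~~+~++
+~~~++
~~+~++
+~~~+~
gen 10: ++++~+
~~+~~+
+~~+~~
~~+~~+
+~~~+~
gen 11: ++~+~+
~+~+~+
+~++~~
~~+~~+
+~~~+~
gen 12: ++~+~+
~+~+~+
+~++~+
~~+~+~
+~~~++
gen 13: ~~++~+
~~~+~+
+~++~+
~~+~+~
+~~~++
gen 14: ~~++~+
~~~+++
+~+~+~
~~+~~~
+~~~++
gen 15: ~~+++~
~~~++~
+~+~+~
~~+~~~
+~~~++
gen 16: ~~+++~
~~~++~
+~~~+~
~+~+~~
+~+~++
gen 17: ~~+++~
~~~++~
+~~~~~
~+~~++
+~+~~+
gen 18: ~~+++~
~~~++~
+~~~~~
~++~++
++~+~+
gen 19: ~~+~+~
~~+~~~
+~~+~~
~++~++
++~+~+

0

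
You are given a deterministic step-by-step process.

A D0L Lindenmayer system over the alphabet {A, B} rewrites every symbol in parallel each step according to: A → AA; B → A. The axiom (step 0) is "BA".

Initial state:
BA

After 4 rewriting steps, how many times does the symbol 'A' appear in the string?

24

0) BA
1) AAA
2) AAAAAA
3) AAAAAAAAAAAA
4) AAAAAAAAAAAAAAAAAAAAAAAA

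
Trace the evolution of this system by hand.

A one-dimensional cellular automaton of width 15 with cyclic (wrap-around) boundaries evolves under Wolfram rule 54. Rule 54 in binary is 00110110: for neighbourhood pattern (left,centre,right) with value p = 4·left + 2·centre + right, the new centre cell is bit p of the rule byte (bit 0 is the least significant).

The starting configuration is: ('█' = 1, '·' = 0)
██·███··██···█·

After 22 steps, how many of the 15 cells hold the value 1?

4

gen 0: ██·███··██···█·
gen 1: ··█···██··█·███
gen 2: ████·█··████···
gen 3: ····████····█·█
gen 4: █··█····█··████
gen 5: ·████··████····
gen 6: █····██····█···
gen 7: ██··█··█··███·█
gen 8: ··████████···█·
gen 9: ·█········█·███
gen 10: ███······███···
gen 11: ···█····█···█·█
gen 12: █·███··███·████
gen 13: ·█···██···█····
gen 14: ███·█··█·███···
gen 15: ···██████···█·█
gen 16: █·█······█·████
gen 17: ·███····███····
gen 18: █···█··█···█···
gen 19: ██·██████·███·█
gen 20: ··█······█···█·
gen 21: ·███····███·███
gen 22: █···█··█···█···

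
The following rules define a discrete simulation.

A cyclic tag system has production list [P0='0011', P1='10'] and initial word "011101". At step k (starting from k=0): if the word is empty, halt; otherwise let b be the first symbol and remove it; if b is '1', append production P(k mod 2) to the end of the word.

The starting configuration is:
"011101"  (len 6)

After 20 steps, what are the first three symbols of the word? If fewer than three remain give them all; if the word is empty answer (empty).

001

step 0: "011101"  (len 6)
step 1: "11101"  (len 5)
step 2: "110110"  (len 6)
step 3: "101100011"  (len 9)
step 4: "0110001110"  (len 10)
step 5: "110001110"  (len 9)
step 6: "1000111010"  (len 10)
step 7: "0001110100011"  (len 13)
step 8: "001110100011"  (len 12)
step 9: "01110100011"  (len 11)
step 10: "1110100011"  (len 10)
step 11: "1101000110011"  (len 13)
step 12: "10100011001110"  (len 14)
step 13: "01000110011100011"  (len 17)
step 14: "1000110011100011"  (len 16)
step 15: "0001100111000110011"  (len 19)
step 16: "001100111000110011"  (len 18)
step 17: "01100111000110011"  (len 17)
step 18: "1100111000110011"  (len 16)
step 19: "1001110001100110011"  (len 19)
step 20: "00111000110011001110"  (len 20)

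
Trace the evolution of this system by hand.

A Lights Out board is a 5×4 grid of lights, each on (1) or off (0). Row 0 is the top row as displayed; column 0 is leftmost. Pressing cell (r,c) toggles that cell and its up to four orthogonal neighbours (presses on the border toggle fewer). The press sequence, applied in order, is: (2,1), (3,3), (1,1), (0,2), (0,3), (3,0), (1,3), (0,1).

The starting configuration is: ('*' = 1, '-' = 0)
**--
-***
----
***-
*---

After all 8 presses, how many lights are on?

8

[0] **--
-***
----
***-
*---
[1] **--
--**
***-
*-*-
*---
[2] **--
--**
****
*--*
*--*
[3] *---
**-*
*-**
*--*
*--*
[4] ****
****
*-**
*--*
*--*
[5] **--
***-
*-**
*--*
*--*
[6] **--
***-
--**
-*-*
---*
[7] **-*
**-*
--*-
-*-*
---*
[8] --**
*--*
--*-
-*-*
---*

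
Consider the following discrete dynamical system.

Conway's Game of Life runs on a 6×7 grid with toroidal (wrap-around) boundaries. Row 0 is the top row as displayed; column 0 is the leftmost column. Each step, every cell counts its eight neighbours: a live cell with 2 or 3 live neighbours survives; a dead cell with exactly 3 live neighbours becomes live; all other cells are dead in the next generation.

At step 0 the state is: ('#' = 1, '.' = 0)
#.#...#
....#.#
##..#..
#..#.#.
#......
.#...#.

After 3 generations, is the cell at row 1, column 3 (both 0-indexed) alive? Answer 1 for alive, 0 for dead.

0) #.#...#
....#.#
##..#..
#..#.#.
#......
.#...#.
1) ##....#
...#..#
##.##..
#...#..
##..#..
.#.....
2) .##...#
...####
#######
..#.###
##.....
..#...#
3) .##.#.#
.......
.#.....
.......
####...
..#...#

0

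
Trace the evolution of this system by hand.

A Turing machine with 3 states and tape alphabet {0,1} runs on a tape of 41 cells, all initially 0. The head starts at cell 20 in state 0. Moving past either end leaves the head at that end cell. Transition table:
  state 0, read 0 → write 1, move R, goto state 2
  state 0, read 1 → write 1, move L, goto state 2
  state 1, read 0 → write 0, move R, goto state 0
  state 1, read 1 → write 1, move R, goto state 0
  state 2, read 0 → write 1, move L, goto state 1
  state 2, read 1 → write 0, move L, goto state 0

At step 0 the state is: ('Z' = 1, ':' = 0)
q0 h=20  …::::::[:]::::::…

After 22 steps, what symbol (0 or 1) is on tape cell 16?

1

[0] q0 h=20  …::::::[:]::::::…
[1] q2 h=21  …:::::Z[:]::::::…
[2] q1 h=20  …::::::[Z]Z:::::…
[3] q0 h=21  …:::::Z[Z]::::::…
[4] q2 h=20  …::::::[Z]Z:::::…
[5] q0 h=19  …::::::[:]:Z::::…
[6] q2 h=20  …:::::Z[:]Z:::::…
[7] q1 h=19  …::::::[Z]ZZ::::…
[8] q0 h=20  …:::::Z[Z]Z:::::…
[9] q2 h=19  …::::::[Z]ZZ::::…
[10] q0 h=18  …::::::[:]:ZZ:::…
[11] q2 h=19  …:::::Z[:]ZZ::::…
[12] q1 h=18  …::::::[Z]ZZZ:::…
[13] q0 h=19  …:::::Z[Z]ZZ::::…
[14] q2 h=18  …::::::[Z]ZZZ:::…
[15] q0 h=17  …::::::[:]:ZZZ::…
[16] q2 h=18  …:::::Z[:]ZZZ:::…
[17] q1 h=17  …::::::[Z]ZZZZ::…
[18] q0 h=18  …:::::Z[Z]ZZZ:::…
[19] q2 h=17  …::::::[Z]ZZZZ::…
[20] q0 h=16  …::::::[:]:ZZZZ:…
[21] q2 h=17  …:::::Z[:]ZZZZ::…
[22] q1 h=16  …::::::[Z]ZZZZZ:…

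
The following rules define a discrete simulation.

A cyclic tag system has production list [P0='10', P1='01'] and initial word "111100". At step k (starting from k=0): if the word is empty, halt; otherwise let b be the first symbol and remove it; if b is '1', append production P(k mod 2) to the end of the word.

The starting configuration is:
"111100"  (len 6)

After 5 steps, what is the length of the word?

9

[0] "111100"  (len 6)
[1] "1110010"  (len 7)
[2] "11001001"  (len 8)
[3] "100100110"  (len 9)
[4] "0010011001"  (len 10)
[5] "010011001"  (len 9)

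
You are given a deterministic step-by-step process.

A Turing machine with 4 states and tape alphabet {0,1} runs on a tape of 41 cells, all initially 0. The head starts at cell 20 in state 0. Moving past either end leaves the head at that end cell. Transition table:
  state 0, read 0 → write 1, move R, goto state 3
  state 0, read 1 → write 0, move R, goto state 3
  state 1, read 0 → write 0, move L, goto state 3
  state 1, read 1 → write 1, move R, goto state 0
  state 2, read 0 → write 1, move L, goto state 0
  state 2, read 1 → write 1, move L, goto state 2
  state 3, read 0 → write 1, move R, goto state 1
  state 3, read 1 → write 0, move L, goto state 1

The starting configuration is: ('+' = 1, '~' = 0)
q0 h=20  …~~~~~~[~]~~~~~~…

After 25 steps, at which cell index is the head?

25

k=0  q0 h=20  …~~~~~~[~]~~~~~~…
k=1  q3 h=21  …~~~~~+[~]~~~~~~…
k=2  q1 h=22  …~~~~++[~]~~~~~~…
k=3  q3 h=21  …~~~~~+[+]~~~~~~…
k=4  q1 h=20  …~~~~~~[+]~~~~~~…
k=5  q0 h=21  …~~~~~+[~]~~~~~~…
k=6  q3 h=22  …~~~~++[~]~~~~~~…
k=7  q1 h=23  …~~~+++[~]~~~~~~…
k=8  q3 h=22  …~~~~++[+]~~~~~~…
k=9  q1 h=21  …~~~~~+[+]~~~~~~…
k=10  q0 h=22  …~~~~++[~]~~~~~~…
k=11  q3 h=23  …~~~+++[~]~~~~~~…
k=12  q1 h=24  …~~++++[~]~~~~~~…
k=13  q3 h=23  …~~~+++[+]~~~~~~…
k=14  q1 h=22  …~~~~++[+]~~~~~~…
k=15  q0 h=23  …~~~+++[~]~~~~~~…
k=16  q3 h=24  …~~++++[~]~~~~~~…
k=17  q1 h=25  …~+++++[~]~~~~~~…
k=18  q3 h=24  …~~++++[+]~~~~~~…
k=19  q1 h=23  …~~~+++[+]~~~~~~…
k=20  q0 h=24  …~~++++[~]~~~~~~…
k=21  q3 h=25  …~+++++[~]~~~~~~…
k=22  q1 h=26  …++++++[~]~~~~~~…
k=23  q3 h=25  …~+++++[+]~~~~~~…
k=24  q1 h=24  …~~++++[+]~~~~~~…
k=25  q0 h=25  …~+++++[~]~~~~~~…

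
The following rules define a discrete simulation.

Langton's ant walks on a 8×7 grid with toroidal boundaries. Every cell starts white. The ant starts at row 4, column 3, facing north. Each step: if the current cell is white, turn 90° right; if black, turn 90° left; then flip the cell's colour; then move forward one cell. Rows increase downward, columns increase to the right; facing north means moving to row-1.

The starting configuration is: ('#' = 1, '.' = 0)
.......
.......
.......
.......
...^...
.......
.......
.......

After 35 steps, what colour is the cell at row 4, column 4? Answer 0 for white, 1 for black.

1

t=0: .......
.......
.......
.......
...^...
.......
.......
.......
t=1: .......
.......
.......
.......
...#>..
.......
.......
.......
t=2: .......
.......
.......
.......
...##..
....v..
.......
.......
t=3: .......
.......
.......
.......
...##..
...<#..
.......
.......
t=4: .......
.......
.......
.......
...^#..
...##..
.......
.......
t=5: .......
.......
.......
.......
..<.#..
...##..
.......
.......
t=6: .......
.......
.......
..^....
..#.#..
...##..
.......
.......
t=7: .......
.......
.......
..#>...
..#.#..
...##..
.......
.......
t=8: .......
.......
.......
..##...
..#v#..
...##..
.......
.......
t=9: .......
.......
.......
..##...
..<##..
...##..
.......
.......
t=10: .......
.......
.......
..##...
...##..
..v##..
.......
.......
t=11: .......
.......
.......
..##...
...##..
.<###..
.......
.......
t=12: .......
.......
.......
..##...
.^.##..
.####..
.......
.......
t=13: .......
.......
.......
..##...
.#>##..
.####..
.......
.......
t=14: .......
.......
.......
..##...
.####..
.#v##..
.......
.......
t=15: .......
.......
.......
..##...
.####..
.#.>#..
.......
.......
t=16: .......
.......
.......
..##...
.##^#..
.#..#..
.......
.......
t=17: .......
.......
.......
..##...
.#<.#..
.#..#..
.......
.......
t=18: .......
.......
.......
..##...
.#..#..
.#v.#..
.......
.......
t=19: .......
.......
.......
..##...
.#..#..
.<#.#..
.......
.......
t=20: .......
.......
.......
..##...
.#..#..
..#.#..
.v.....
.......
t=21: .......
.......
.......
..##...
.#..#..
..#.#..
<#.....
.......
t=22: .......
.......
.......
..##...
.#..#..
^.#.#..
##.....
.......
t=23: .......
.......
.......
..##...
.#..#..
#>#.#..
##.....
.......
t=24: .......
.......
.......
..##...
.#..#..
###.#..
#v.....
.......
t=25: .......
.......
.......
..##...
.#..#..
###.#..
#.>....
.......
t=26: .......
.......
.......
..##...
.#..#..
###.#..
#.#....
..v....
t=27: .......
.......
.......
..##...
.#..#..
###.#..
#.#....
.<#....
t=28: .......
.......
.......
..##...
.#..#..
###.#..
#^#....
.##....
t=29: .......
.......
.......
..##...
.#..#..
###.#..
##>....
.##....
t=30: .......
.......
.......
..##...
.#..#..
##^.#..
##.....
.##....
t=31: .......
.......
.......
..##...
.#..#..
#<..#..
##.....
.##....
t=32: .......
.......
.......
..##...
.#..#..
#...#..
#v.....
.##....
t=33: .......
.......
.......
..##...
.#..#..
#...#..
#.>....
.##....
t=34: .......
.......
.......
..##...
.#..#..
#...#..
#.#....
.#v....
t=35: .......
.......
.......
..##...
.#..#..
#...#..
#.#....
.#.>...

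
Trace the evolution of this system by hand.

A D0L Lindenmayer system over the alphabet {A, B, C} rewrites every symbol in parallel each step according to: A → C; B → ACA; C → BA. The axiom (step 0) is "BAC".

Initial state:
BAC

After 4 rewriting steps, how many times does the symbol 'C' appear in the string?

12

[0] BAC
[1] ACACBA
[2] CBACBAACAC
[3] BAACACBAACACCBACBA
[4] ACACCBACBAACACCBACBABAACACBAACAC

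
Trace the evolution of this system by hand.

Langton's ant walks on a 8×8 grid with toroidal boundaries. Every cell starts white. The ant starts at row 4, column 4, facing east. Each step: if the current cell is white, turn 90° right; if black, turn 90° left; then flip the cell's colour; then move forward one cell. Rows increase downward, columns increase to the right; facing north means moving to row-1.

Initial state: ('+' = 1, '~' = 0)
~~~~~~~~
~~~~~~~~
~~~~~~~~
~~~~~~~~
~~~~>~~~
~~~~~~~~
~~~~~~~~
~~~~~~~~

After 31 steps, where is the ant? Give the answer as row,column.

k=0  ~~~~~~~~
~~~~~~~~
~~~~~~~~
~~~~~~~~
~~~~>~~~
~~~~~~~~
~~~~~~~~
~~~~~~~~
k=1  ~~~~~~~~
~~~~~~~~
~~~~~~~~
~~~~~~~~
~~~~+~~~
~~~~v~~~
~~~~~~~~
~~~~~~~~
k=2  ~~~~~~~~
~~~~~~~~
~~~~~~~~
~~~~~~~~
~~~~+~~~
~~~<+~~~
~~~~~~~~
~~~~~~~~
k=3  ~~~~~~~~
~~~~~~~~
~~~~~~~~
~~~~~~~~
~~~^+~~~
~~~++~~~
~~~~~~~~
~~~~~~~~
k=4  ~~~~~~~~
~~~~~~~~
~~~~~~~~
~~~~~~~~
~~~+>~~~
~~~++~~~
~~~~~~~~
~~~~~~~~
k=5  ~~~~~~~~
~~~~~~~~
~~~~~~~~
~~~~^~~~
~~~+~~~~
~~~++~~~
~~~~~~~~
~~~~~~~~
k=6  ~~~~~~~~
~~~~~~~~
~~~~~~~~
~~~~+>~~
~~~+~~~~
~~~++~~~
~~~~~~~~
~~~~~~~~
k=7  ~~~~~~~~
~~~~~~~~
~~~~~~~~
~~~~++~~
~~~+~v~~
~~~++~~~
~~~~~~~~
~~~~~~~~
k=8  ~~~~~~~~
~~~~~~~~
~~~~~~~~
~~~~++~~
~~~+<+~~
~~~++~~~
~~~~~~~~
~~~~~~~~
k=9  ~~~~~~~~
~~~~~~~~
~~~~~~~~
~~~~^+~~
~~~+++~~
~~~++~~~
~~~~~~~~
~~~~~~~~
k=10  ~~~~~~~~
~~~~~~~~
~~~~~~~~
~~~<~+~~
~~~+++~~
~~~++~~~
~~~~~~~~
~~~~~~~~
k=11  ~~~~~~~~
~~~~~~~~
~~~^~~~~
~~~+~+~~
~~~+++~~
~~~++~~~
~~~~~~~~
~~~~~~~~
k=12  ~~~~~~~~
~~~~~~~~
~~~+>~~~
~~~+~+~~
~~~+++~~
~~~++~~~
~~~~~~~~
~~~~~~~~
k=13  ~~~~~~~~
~~~~~~~~
~~~++~~~
~~~+v+~~
~~~+++~~
~~~++~~~
~~~~~~~~
~~~~~~~~
k=14  ~~~~~~~~
~~~~~~~~
~~~++~~~
~~~<++~~
~~~+++~~
~~~++~~~
~~~~~~~~
~~~~~~~~
k=15  ~~~~~~~~
~~~~~~~~
~~~++~~~
~~~~++~~
~~~v++~~
~~~++~~~
~~~~~~~~
~~~~~~~~
k=16  ~~~~~~~~
~~~~~~~~
~~~++~~~
~~~~++~~
~~~~>+~~
~~~++~~~
~~~~~~~~
~~~~~~~~
k=17  ~~~~~~~~
~~~~~~~~
~~~++~~~
~~~~^+~~
~~~~~+~~
~~~++~~~
~~~~~~~~
~~~~~~~~
k=18  ~~~~~~~~
~~~~~~~~
~~~++~~~
~~~<~+~~
~~~~~+~~
~~~++~~~
~~~~~~~~
~~~~~~~~
k=19  ~~~~~~~~
~~~~~~~~
~~~^+~~~
~~~+~+~~
~~~~~+~~
~~~++~~~
~~~~~~~~
~~~~~~~~
k=20  ~~~~~~~~
~~~~~~~~
~~<~+~~~
~~~+~+~~
~~~~~+~~
~~~++~~~
~~~~~~~~
~~~~~~~~
k=21  ~~~~~~~~
~~^~~~~~
~~+~+~~~
~~~+~+~~
~~~~~+~~
~~~++~~~
~~~~~~~~
~~~~~~~~
k=22  ~~~~~~~~
~~+>~~~~
~~+~+~~~
~~~+~+~~
~~~~~+~~
~~~++~~~
~~~~~~~~
~~~~~~~~
k=23  ~~~~~~~~
~~++~~~~
~~+v+~~~
~~~+~+~~
~~~~~+~~
~~~++~~~
~~~~~~~~
~~~~~~~~
k=24  ~~~~~~~~
~~++~~~~
~~<++~~~
~~~+~+~~
~~~~~+~~
~~~++~~~
~~~~~~~~
~~~~~~~~
k=25  ~~~~~~~~
~~++~~~~
~~~++~~~
~~v+~+~~
~~~~~+~~
~~~++~~~
~~~~~~~~
~~~~~~~~
k=26  ~~~~~~~~
~~++~~~~
~~~++~~~
~<++~+~~
~~~~~+~~
~~~++~~~
~~~~~~~~
~~~~~~~~
k=27  ~~~~~~~~
~~++~~~~
~^~++~~~
~+++~+~~
~~~~~+~~
~~~++~~~
~~~~~~~~
~~~~~~~~
k=28  ~~~~~~~~
~~++~~~~
~+>++~~~
~+++~+~~
~~~~~+~~
~~~++~~~
~~~~~~~~
~~~~~~~~
k=29  ~~~~~~~~
~~++~~~~
~++++~~~
~+v+~+~~
~~~~~+~~
~~~++~~~
~~~~~~~~
~~~~~~~~
k=30  ~~~~~~~~
~~++~~~~
~++++~~~
~+~>~+~~
~~~~~+~~
~~~++~~~
~~~~~~~~
~~~~~~~~
k=31  ~~~~~~~~
~~++~~~~
~++^+~~~
~+~~~+~~
~~~~~+~~
~~~++~~~
~~~~~~~~
~~~~~~~~

2,3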